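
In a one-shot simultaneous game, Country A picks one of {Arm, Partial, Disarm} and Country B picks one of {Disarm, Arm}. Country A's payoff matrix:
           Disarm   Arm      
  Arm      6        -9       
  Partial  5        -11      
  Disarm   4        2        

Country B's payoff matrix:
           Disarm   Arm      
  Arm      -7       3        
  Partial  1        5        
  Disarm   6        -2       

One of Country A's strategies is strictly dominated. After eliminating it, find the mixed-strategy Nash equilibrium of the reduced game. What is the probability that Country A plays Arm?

Country A's strategy Partial is strictly dominated by Arm: 6 > 5 and -9 > -11. Eliminate Partial.
Country A's mix must leave Country B indifferent between Disarm and Arm.
  Country B's payoff from Disarm: p·(-7) + (1−p)·6 = -13p + 6
  Country B's payoff from Arm: p·3 + (1−p)·(-2) = 5p - 2
  -13p + 6 = 5p - 2  ⇒  -18p = -8  ⇒  p = 4/9.

p = 4/9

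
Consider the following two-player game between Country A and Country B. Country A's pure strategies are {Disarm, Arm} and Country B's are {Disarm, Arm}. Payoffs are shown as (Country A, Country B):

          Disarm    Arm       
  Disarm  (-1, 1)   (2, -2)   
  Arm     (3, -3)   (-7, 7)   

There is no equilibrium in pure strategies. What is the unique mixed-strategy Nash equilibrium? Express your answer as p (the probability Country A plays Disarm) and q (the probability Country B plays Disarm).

p = 10/13, q = 9/13

Country A's mix must leave Country B indifferent between Disarm and Arm.
  Country B's expected payoff from Disarm: p·1 + (1−p)·(-3) = 4p - 3
  Country B's expected payoff from Arm: p·(-2) + (1−p)·7 = -9p + 7
  4p - 3 = -9p + 7  ⇒  13p = 10  ⇒  p = 10/13.
Country B's mix must leave Country A indifferent between Disarm and Arm.
  Country A's payoff to Disarm: q·(-1) + (1−q)·2 = -3q + 2
  Country A's payoff to Arm: q·3 + (1−q)·(-7) = 10q - 7
  -3q + 2 = 10q - 7  ⇒  -13q = -9  ⇒  q = 9/13.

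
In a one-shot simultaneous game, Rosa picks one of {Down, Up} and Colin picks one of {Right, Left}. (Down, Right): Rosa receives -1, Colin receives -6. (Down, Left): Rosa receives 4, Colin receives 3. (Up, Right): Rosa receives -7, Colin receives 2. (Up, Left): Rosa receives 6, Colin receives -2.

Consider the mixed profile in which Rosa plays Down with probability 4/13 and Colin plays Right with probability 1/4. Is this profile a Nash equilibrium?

Yes

Check Colin's indifference given Rosa's mix p = 4/13:
  payoff from Right = -6/13; payoff from Left = -6/13 — equal.
Check Rosa's indifference given Colin's mix q = 1/4:
  payoff from Down = 11/4; payoff from Up = 11/4 — equal.
Both players are indifferent, so neither can profitably deviate.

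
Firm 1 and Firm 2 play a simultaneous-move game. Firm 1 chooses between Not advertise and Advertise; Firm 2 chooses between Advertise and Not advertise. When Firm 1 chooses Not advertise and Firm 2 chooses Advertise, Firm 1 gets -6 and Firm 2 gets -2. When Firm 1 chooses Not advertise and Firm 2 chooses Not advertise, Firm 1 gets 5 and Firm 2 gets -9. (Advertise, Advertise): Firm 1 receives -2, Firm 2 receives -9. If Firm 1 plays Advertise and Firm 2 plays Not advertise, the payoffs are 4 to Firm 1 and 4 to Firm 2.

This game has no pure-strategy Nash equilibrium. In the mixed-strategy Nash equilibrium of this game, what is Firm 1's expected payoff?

14/5

For Firm 1 to be willing to mix, Firm 1 must be indifferent between Not advertise and Advertise, which pins down Firm 2's mix.
  Firm 1's payoff to Not advertise: q·(-6) + (1−q)·5 = -11q + 5
  Firm 1's payoff to Advertise: q·(-2) + (1−q)·4 = -6q + 4
  -11q + 5 = -6q + 4  ⇒  -5q = -1  ⇒  q = 1/5.
At equilibrium Firm 1 is indifferent across rows, so Firm 1's payoff equals the payoff from Not advertise: (1/5)·(-6) + (4/5)·5 = 14/5.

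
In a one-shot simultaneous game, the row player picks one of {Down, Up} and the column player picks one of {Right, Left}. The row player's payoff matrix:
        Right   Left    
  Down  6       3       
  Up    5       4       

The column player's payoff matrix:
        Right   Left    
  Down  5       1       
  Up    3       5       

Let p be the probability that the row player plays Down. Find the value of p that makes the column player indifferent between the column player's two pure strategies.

For the column player to be willing to mix, the column player must be indifferent between Right and Left, which pins down the row player's mix.
  the column player's payoff to Right: p·5 + (1−p)·3 = 2p + 3
  the column player's payoff to Left: p·1 + (1−p)·5 = -4p + 5
  2p + 3 = -4p + 5  ⇒  6p = 2  ⇒  p = 1/3.

p = 1/3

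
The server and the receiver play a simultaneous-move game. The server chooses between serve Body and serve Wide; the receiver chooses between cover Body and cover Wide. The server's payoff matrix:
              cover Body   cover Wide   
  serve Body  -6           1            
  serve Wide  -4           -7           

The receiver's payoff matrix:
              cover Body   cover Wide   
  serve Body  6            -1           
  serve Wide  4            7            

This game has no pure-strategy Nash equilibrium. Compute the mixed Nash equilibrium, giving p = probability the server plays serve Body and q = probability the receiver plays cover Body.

p = 3/10, q = 4/5

The receiver's indifference between cover Body and cover Wide determines the server's mixing probability p:
  the receiver's payoff from cover Body: p·6 + (1−p)·4 = 2p + 4
  the receiver's payoff from cover Wide: p·(-1) + (1−p)·7 = -8p + 7
  2p + 4 = -8p + 7  ⇒  10p = 3  ⇒  p = 3/10.
The server's indifference between serve Body and serve Wide determines the receiver's mixing probability q:
  the server's payoff from serve Body: q·(-6) + (1−q)·1 = -7q + 1
  the server's payoff from serve Wide: q·(-4) + (1−q)·(-7) = 3q - 7
  -7q + 1 = 3q - 7  ⇒  -10q = -8  ⇒  q = 4/5.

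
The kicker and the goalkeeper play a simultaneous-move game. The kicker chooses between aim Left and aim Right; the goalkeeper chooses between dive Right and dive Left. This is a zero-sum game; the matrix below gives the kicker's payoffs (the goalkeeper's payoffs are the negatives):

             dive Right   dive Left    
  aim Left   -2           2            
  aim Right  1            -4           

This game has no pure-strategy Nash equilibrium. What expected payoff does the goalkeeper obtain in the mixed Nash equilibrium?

2/3

The kicker's mix must leave the goalkeeper indifferent between dive Right and dive Left.
  the goalkeeper's payoff to dive Right: p·2 + (1−p)·(-1) = 3p - 1
  the goalkeeper's payoff to dive Left: p·(-2) + (1−p)·4 = -6p + 4
  3p - 1 = -6p + 4  ⇒  9p = 5  ⇒  p = 5/9.
At equilibrium the goalkeeper is indifferent across columns, so the goalkeeper's payoff equals the payoff from dive Right: (5/9)·2 + (4/9)·(-1) = 2/3.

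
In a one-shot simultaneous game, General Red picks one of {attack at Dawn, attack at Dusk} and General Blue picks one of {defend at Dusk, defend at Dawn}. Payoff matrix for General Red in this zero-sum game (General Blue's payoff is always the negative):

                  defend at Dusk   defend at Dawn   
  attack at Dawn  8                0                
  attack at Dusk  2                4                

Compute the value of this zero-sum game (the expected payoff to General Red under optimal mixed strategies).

v = 16/5

For General Red to be willing to mix, General Red must be indifferent between attack at Dawn and attack at Dusk, which pins down General Blue's mix.
  General Red's payoff to attack at Dawn: q·8 + (1−q)·0 = 8q
  General Red's payoff to attack at Dusk: q·2 + (1−q)·4 = -2q + 4
  8q = -2q + 4  ⇒  10q = 4  ⇒  q = 2/5.
The value is General Red's expected payoff against this mix (using attack at Dawn): (2/5)·8 + (3/5)·0 = 16/5.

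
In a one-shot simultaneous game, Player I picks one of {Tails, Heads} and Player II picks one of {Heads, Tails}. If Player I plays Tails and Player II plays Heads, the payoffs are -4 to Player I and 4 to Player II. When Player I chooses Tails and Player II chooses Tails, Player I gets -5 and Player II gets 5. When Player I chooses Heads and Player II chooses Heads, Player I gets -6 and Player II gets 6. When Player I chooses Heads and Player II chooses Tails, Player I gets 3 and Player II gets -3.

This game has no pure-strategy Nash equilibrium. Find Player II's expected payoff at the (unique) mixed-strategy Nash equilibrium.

21/5

Set Player II's expected payoff from Heads equal to that from Tails:
  Player II's payoff to Heads: p·4 + (1−p)·6 = -2p + 6
  Player II's payoff to Tails: p·5 + (1−p)·(-3) = 8p - 3
  -2p + 6 = 8p - 3  ⇒  -10p = -9  ⇒  p = 9/10.
At equilibrium Player II is indifferent across columns, so Player II's payoff equals the payoff from Heads: (9/10)·4 + (1/10)·6 = 21/5.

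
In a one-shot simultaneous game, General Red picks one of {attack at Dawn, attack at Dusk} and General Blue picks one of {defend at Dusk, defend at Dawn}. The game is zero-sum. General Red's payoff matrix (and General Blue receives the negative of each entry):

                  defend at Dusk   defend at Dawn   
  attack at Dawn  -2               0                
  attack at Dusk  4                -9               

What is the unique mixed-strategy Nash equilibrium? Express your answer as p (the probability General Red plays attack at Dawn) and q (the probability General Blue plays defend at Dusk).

For General Blue to be willing to mix, General Blue must be indifferent between defend at Dusk and defend at Dawn, which pins down General Red's mix.
  General Blue's expected payoff from defend at Dusk: p·2 + (1−p)·(-4) = 6p - 4
  General Blue's expected payoff from defend at Dawn: p·0 + (1−p)·9 = -9p + 9
  6p - 4 = -9p + 9  ⇒  15p = 13  ⇒  p = 13/15.
Set General Red's expected payoff from attack at Dawn equal to that from attack at Dusk:
  General Red's expected payoff from attack at Dawn: q·(-2) + (1−q)·0 = -2q
  General Red's expected payoff from attack at Dusk: q·4 + (1−q)·(-9) = 13q - 9
  -2q = 13q - 9  ⇒  -15q = -9  ⇒  q = 3/5.

p = 13/15, q = 3/5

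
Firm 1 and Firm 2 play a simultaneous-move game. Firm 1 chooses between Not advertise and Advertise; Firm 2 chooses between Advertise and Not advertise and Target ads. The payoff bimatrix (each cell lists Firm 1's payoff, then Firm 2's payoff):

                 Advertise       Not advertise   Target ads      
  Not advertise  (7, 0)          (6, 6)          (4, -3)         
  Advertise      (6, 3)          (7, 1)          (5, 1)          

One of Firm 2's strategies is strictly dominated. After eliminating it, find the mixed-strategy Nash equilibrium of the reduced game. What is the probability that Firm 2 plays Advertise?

q = 1/2

Firm 2's strategy Target ads is strictly dominated by Advertise: 0 > -3 and 3 > 1. Eliminate Target ads.
Firm 1's indifference between Not advertise and Advertise determines Firm 2's mixing probability q:
  Firm 1's payoff from Not advertise: q·7 + (1−q)·6 = q + 6
  Firm 1's payoff from Advertise: q·6 + (1−q)·7 = -q + 7
  q + 6 = -q + 7  ⇒  2q = 1  ⇒  q = 1/2.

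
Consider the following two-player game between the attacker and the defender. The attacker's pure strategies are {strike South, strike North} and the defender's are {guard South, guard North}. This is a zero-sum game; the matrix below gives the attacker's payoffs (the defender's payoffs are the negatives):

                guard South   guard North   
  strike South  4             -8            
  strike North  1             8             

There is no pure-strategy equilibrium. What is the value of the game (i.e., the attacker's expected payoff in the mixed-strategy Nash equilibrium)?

v = 40/19

The defender's mix must leave the attacker indifferent between strike South and strike North.
  the attacker's expected payoff from strike South: q·4 + (1−q)·(-8) = 12q - 8
  the attacker's expected payoff from strike North: q·1 + (1−q)·8 = -7q + 8
  12q - 8 = -7q + 8  ⇒  19q = 16  ⇒  q = 16/19.
The value is the attacker's expected payoff against this mix (using strike South): (16/19)·4 + (3/19)·(-8) = 40/19.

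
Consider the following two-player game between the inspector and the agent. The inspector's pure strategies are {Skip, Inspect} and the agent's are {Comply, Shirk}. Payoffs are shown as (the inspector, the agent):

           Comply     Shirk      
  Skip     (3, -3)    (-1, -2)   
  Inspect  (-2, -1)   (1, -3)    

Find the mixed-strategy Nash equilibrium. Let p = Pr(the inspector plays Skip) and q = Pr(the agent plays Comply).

In a mixed equilibrium the agent is indifferent between Comply and Shirk; this condition fixes p.
  the agent's payoff to Comply: p·(-3) + (1−p)·(-1) = -2p - 1
  the agent's payoff to Shirk: p·(-2) + (1−p)·(-3) = p - 3
  -2p - 1 = p - 3  ⇒  -3p = -2  ⇒  p = 2/3.
Set the inspector's expected payoff from Skip equal to that from Inspect:
  the inspector's expected payoff from Skip: q·3 + (1−q)·(-1) = 4q - 1
  the inspector's expected payoff from Inspect: q·(-2) + (1−q)·1 = -3q + 1
  4q - 1 = -3q + 1  ⇒  7q = 2  ⇒  q = 2/7.

p = 2/3, q = 2/7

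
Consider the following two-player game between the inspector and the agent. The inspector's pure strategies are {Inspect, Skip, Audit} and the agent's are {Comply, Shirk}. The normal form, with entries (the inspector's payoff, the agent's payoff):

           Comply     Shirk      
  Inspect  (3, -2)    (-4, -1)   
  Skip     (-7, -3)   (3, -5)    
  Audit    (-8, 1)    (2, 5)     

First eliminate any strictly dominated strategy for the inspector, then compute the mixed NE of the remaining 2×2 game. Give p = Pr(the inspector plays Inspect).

The inspector's strategy Audit is strictly dominated by Skip: -7 > -8 and 3 > 2. Eliminate Audit.
The agent's indifference between Comply and Shirk determines the inspector's mixing probability p:
  the agent's payoff to Comply: p·(-2) + (1−p)·(-3) = p - 3
  the agent's payoff to Shirk: p·(-1) + (1−p)·(-5) = 4p - 5
  p - 3 = 4p - 5  ⇒  -3p = -2  ⇒  p = 2/3.

p = 2/3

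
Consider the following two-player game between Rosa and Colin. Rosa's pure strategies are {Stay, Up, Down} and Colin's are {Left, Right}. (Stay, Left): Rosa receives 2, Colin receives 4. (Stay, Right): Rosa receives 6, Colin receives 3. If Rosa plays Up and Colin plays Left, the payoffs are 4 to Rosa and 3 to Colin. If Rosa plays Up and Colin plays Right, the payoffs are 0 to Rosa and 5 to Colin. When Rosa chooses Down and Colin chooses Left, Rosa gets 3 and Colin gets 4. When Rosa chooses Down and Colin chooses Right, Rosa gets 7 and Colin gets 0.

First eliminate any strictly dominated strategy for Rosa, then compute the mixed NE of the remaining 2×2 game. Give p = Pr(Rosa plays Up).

Rosa's strategy Stay is strictly dominated by Down: 3 > 2 and 7 > 6. Eliminate Stay.
Rosa's mix must leave Colin indifferent between Left and Right.
  Colin's payoff to Left: p·3 + (1−p)·4 = -p + 4
  Colin's payoff to Right: p·5 + (1−p)·0 = 5p
  -p + 4 = 5p  ⇒  -6p = -4  ⇒  p = 2/3.

p = 2/3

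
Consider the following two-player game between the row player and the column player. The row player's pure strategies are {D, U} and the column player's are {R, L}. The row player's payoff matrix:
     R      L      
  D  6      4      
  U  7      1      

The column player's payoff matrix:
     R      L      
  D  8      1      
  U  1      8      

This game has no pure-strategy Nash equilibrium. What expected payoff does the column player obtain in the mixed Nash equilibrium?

9/2

In a mixed equilibrium the column player is indifferent between R and L; this condition fixes p.
  the column player's payoff to R: p·8 + (1−p)·1 = 7p + 1
  the column player's payoff to L: p·1 + (1−p)·8 = -7p + 8
  7p + 1 = -7p + 8  ⇒  14p = 7  ⇒  p = 1/2.
At equilibrium the column player is indifferent across columns, so the column player's payoff equals the payoff from R: (1/2)·8 + (1/2)·1 = 9/2.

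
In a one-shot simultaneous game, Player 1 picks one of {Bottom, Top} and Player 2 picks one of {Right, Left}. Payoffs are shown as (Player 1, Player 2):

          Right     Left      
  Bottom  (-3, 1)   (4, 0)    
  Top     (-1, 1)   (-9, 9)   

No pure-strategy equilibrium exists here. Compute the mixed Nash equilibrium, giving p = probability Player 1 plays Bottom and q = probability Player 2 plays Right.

p = 8/9, q = 13/15

Player 2's indifference between Right and Left determines Player 1's mixing probability p:
  Player 2's payoff from Right: p·1 + (1−p)·1 = 1
  Player 2's payoff from Left: p·0 + (1−p)·9 = -9p + 9
  1 = -9p + 9  ⇒  9p = 8  ⇒  p = 8/9.
Player 2's mix must leave Player 1 indifferent between Bottom and Top.
  Player 1's payoff from Bottom: q·(-3) + (1−q)·4 = -7q + 4
  Player 1's payoff from Top: q·(-1) + (1−q)·(-9) = 8q - 9
  -7q + 4 = 8q - 9  ⇒  -15q = -13  ⇒  q = 13/15.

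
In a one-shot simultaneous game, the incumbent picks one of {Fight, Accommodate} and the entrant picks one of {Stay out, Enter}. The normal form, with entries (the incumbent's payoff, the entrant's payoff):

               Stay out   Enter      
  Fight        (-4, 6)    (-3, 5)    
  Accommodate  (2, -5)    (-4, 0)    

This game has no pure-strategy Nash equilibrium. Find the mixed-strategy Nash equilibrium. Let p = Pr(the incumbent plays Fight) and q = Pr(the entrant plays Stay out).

p = 5/6, q = 1/7

In a mixed equilibrium the entrant is indifferent between Stay out and Enter; this condition fixes p.
  the entrant's payoff to Stay out: p·6 + (1−p)·(-5) = 11p - 5
  the entrant's payoff to Enter: p·5 + (1−p)·0 = 5p
  11p - 5 = 5p  ⇒  6p = 5  ⇒  p = 5/6.
The incumbent's indifference between Fight and Accommodate determines the entrant's mixing probability q:
  the incumbent's payoff to Fight: q·(-4) + (1−q)·(-3) = -q - 3
  the incumbent's payoff to Accommodate: q·2 + (1−q)·(-4) = 6q - 4
  -q - 3 = 6q - 4  ⇒  -7q = -1  ⇒  q = 1/7.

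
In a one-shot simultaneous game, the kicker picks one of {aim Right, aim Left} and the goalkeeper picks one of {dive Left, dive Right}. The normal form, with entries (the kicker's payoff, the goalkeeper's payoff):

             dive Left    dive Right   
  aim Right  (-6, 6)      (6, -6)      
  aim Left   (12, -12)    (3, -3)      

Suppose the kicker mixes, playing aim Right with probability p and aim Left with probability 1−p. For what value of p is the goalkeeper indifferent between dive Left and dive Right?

The goalkeeper's indifference between dive Left and dive Right determines the kicker's mixing probability p:
  the goalkeeper's payoff from dive Left: p·6 + (1−p)·(-12) = 18p - 12
  the goalkeeper's payoff from dive Right: p·(-6) + (1−p)·(-3) = -3p - 3
  18p - 12 = -3p - 3  ⇒  21p = 9  ⇒  p = 3/7.

p = 3/7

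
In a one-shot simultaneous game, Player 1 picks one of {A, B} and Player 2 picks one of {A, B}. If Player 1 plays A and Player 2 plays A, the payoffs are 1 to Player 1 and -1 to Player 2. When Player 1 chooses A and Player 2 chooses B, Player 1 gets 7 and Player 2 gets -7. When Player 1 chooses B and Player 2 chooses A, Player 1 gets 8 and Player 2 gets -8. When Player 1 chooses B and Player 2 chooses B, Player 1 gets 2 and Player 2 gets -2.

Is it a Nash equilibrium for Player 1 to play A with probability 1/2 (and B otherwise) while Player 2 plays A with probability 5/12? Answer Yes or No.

Check Player 2's indifference given Player 1's mix p = 1/2:
  payoff from A = -9/2; payoff from B = -9/2 — equal.
Check Player 1's indifference given Player 2's mix q = 5/12:
  payoff from A = 9/2; payoff from B = 9/2 — equal.
Both players are indifferent, so neither can profitably deviate.

Yes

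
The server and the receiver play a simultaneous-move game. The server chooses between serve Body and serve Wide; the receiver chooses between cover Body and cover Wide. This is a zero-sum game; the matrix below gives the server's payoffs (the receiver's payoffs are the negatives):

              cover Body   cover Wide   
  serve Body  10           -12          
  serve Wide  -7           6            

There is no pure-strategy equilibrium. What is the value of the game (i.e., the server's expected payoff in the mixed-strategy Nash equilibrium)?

The receiver's mix must leave the server indifferent between serve Body and serve Wide.
  the server's expected payoff from serve Body: q·10 + (1−q)·(-12) = 22q - 12
  the server's expected payoff from serve Wide: q·(-7) + (1−q)·6 = -13q + 6
  22q - 12 = -13q + 6  ⇒  35q = 18  ⇒  q = 18/35.
The value is the server's expected payoff against this mix (using serve Body): (18/35)·10 + (17/35)·(-12) = -24/35.

v = -24/35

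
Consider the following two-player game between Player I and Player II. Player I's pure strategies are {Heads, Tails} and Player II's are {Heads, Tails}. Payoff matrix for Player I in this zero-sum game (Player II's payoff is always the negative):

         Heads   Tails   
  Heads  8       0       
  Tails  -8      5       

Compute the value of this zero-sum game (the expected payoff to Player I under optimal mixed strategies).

Player II's mix must leave Player I indifferent between Heads and Tails.
  Player I's payoff from Heads: q·8 + (1−q)·0 = 8q
  Player I's payoff from Tails: q·(-8) + (1−q)·5 = -13q + 5
  8q = -13q + 5  ⇒  21q = 5  ⇒  q = 5/21.
The value is Player I's expected payoff against this mix (using Heads): (5/21)·8 + (16/21)·0 = 40/21.

v = 40/21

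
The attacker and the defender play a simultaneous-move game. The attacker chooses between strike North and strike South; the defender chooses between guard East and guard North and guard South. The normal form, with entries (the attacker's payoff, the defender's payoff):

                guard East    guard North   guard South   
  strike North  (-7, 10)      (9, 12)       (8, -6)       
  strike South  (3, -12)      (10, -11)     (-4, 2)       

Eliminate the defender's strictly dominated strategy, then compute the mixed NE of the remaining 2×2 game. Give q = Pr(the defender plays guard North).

q = 12/13

The defender's strategy guard East is strictly dominated by guard North: 12 > 10 and -11 > -12. Eliminate guard East.
The attacker's indifference between strike North and strike South determines the defender's mixing probability q:
  the attacker's payoff to strike North: q·9 + (1−q)·8 = q + 8
  the attacker's payoff to strike South: q·10 + (1−q)·(-4) = 14q - 4
  q + 8 = 14q - 4  ⇒  -13q = -12  ⇒  q = 12/13.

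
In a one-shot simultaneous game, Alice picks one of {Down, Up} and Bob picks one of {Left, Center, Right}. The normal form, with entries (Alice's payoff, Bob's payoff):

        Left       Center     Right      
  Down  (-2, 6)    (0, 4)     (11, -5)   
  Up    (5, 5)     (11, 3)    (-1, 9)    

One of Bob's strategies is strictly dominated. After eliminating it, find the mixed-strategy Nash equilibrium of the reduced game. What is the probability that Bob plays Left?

Bob's strategy Center is strictly dominated by Left: 6 > 4 and 5 > 3. Eliminate Center.
Set Alice's expected payoff from Down equal to that from Up:
  Alice's payoff from Down: q·(-2) + (1−q)·11 = -13q + 11
  Alice's payoff from Up: q·5 + (1−q)·(-1) = 6q - 1
  -13q + 11 = 6q - 1  ⇒  -19q = -12  ⇒  q = 12/19.

q = 12/19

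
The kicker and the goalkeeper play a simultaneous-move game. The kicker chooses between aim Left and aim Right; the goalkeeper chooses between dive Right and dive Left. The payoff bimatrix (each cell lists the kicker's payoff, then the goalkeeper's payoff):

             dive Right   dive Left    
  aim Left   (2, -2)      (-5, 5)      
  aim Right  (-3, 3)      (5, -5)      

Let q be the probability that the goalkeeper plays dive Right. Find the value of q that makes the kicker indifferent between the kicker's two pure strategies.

q = 2/3

The goalkeeper's mix must leave the kicker indifferent between aim Left and aim Right.
  the kicker's expected payoff from aim Left: q·2 + (1−q)·(-5) = 7q - 5
  the kicker's expected payoff from aim Right: q·(-3) + (1−q)·5 = -8q + 5
  7q - 5 = -8q + 5  ⇒  15q = 10  ⇒  q = 2/3.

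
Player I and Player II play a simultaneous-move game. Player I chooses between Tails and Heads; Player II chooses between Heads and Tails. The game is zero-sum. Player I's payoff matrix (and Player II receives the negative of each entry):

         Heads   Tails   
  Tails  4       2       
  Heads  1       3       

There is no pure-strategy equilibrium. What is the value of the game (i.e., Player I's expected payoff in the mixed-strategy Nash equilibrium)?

In a mixed equilibrium Player I is indifferent between Tails and Heads; this condition fixes q.
  Player I's payoff to Tails: q·4 + (1−q)·2 = 2q + 2
  Player I's payoff to Heads: q·1 + (1−q)·3 = -2q + 3
  2q + 2 = -2q + 3  ⇒  4q = 1  ⇒  q = 1/4.
The value is Player I's expected payoff against this mix (using Tails): (1/4)·4 + (3/4)·2 = 5/2.

v = 5/2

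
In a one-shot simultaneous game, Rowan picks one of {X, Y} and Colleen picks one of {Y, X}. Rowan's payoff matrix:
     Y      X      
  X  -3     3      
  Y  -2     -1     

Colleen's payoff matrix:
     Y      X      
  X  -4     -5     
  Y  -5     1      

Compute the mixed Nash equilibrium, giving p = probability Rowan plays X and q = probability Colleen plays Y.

p = 6/7, q = 4/5

Set Colleen's expected payoff from Y equal to that from X:
  Colleen's payoff to Y: p·(-4) + (1−p)·(-5) = p - 5
  Colleen's payoff to X: p·(-5) + (1−p)·1 = -6p + 1
  p - 5 = -6p + 1  ⇒  7p = 6  ⇒  p = 6/7.
Set Rowan's expected payoff from X equal to that from Y:
  Rowan's expected payoff from X: q·(-3) + (1−q)·3 = -6q + 3
  Rowan's expected payoff from Y: q·(-2) + (1−q)·(-1) = -q - 1
  -6q + 3 = -q - 1  ⇒  -5q = -4  ⇒  q = 4/5.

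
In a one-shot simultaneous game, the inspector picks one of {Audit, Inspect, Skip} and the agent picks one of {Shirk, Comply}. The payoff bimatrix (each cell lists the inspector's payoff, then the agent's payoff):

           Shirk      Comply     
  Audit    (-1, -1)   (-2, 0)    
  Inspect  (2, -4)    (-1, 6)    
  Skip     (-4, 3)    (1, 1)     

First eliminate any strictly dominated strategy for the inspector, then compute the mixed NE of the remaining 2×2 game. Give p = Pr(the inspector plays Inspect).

The inspector's strategy Audit is strictly dominated by Inspect: 2 > -1 and -1 > -2. Eliminate Audit.
The inspector's mix must leave the agent indifferent between Shirk and Comply.
  the agent's expected payoff from Shirk: p·(-4) + (1−p)·3 = -7p + 3
  the agent's expected payoff from Comply: p·6 + (1−p)·1 = 5p + 1
  -7p + 3 = 5p + 1  ⇒  -12p = -2  ⇒  p = 1/6.

p = 1/6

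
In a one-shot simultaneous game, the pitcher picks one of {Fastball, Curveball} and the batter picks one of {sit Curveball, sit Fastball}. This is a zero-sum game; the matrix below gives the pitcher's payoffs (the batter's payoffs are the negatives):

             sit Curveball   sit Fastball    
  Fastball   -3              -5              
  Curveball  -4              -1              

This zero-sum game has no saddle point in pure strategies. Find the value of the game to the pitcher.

v = -17/5

The pitcher's indifference between Fastball and Curveball determines the batter's mixing probability q:
  the pitcher's payoff from Fastball: q·(-3) + (1−q)·(-5) = 2q - 5
  the pitcher's payoff from Curveball: q·(-4) + (1−q)·(-1) = -3q - 1
  2q - 5 = -3q - 1  ⇒  5q = 4  ⇒  q = 4/5.
The value is the pitcher's expected payoff against this mix (using Fastball): (4/5)·(-3) + (1/5)·(-5) = -17/5.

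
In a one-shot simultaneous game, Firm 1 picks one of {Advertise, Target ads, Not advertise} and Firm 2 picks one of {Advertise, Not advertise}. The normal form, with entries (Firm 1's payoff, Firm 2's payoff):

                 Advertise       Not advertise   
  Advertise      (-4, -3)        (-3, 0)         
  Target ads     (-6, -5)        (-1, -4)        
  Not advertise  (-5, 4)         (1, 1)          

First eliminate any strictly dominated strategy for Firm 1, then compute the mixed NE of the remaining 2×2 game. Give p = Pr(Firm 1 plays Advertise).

Firm 1's strategy Target ads is strictly dominated by Not advertise: -5 > -6 and 1 > -1. Eliminate Target ads.
In a mixed equilibrium Firm 2 is indifferent between Advertise and Not advertise; this condition fixes p.
  Firm 2's payoff from Advertise: p·(-3) + (1−p)·4 = -7p + 4
  Firm 2's payoff from Not advertise: p·0 + (1−p)·1 = -p + 1
  -7p + 4 = -p + 1  ⇒  -6p = -3  ⇒  p = 1/2.

p = 1/2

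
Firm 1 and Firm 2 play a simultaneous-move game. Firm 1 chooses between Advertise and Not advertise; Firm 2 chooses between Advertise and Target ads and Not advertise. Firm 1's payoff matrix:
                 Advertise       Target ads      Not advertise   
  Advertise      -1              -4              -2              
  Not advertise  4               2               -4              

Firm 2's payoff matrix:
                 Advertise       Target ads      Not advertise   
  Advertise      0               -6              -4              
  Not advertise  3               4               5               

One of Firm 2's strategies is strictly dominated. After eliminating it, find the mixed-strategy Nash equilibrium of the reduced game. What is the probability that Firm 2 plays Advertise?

Firm 2's strategy Target ads is strictly dominated by Not advertise: -4 > -6 and 5 > 4. Eliminate Target ads.
Firm 2's mix must leave Firm 1 indifferent between Advertise and Not advertise.
  Firm 1's expected payoff from Advertise: q·(-1) + (1−q)·(-2) = q - 2
  Firm 1's expected payoff from Not advertise: q·4 + (1−q)·(-4) = 8q - 4
  q - 2 = 8q - 4  ⇒  -7q = -2  ⇒  q = 2/7.

q = 2/7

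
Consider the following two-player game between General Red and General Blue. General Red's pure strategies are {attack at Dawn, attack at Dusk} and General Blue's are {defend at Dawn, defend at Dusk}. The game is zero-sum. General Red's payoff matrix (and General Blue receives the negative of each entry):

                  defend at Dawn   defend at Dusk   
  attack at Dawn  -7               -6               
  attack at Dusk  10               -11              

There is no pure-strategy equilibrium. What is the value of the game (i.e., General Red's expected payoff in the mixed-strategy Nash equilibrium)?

General Red's indifference between attack at Dawn and attack at Dusk determines General Blue's mixing probability q:
  General Red's payoff from attack at Dawn: q·(-7) + (1−q)·(-6) = -q - 6
  General Red's payoff from attack at Dusk: q·10 + (1−q)·(-11) = 21q - 11
  -q - 6 = 21q - 11  ⇒  -22q = -5  ⇒  q = 5/22.
The value is General Red's expected payoff against this mix (using attack at Dawn): (5/22)·(-7) + (17/22)·(-6) = -137/22.

v = -137/22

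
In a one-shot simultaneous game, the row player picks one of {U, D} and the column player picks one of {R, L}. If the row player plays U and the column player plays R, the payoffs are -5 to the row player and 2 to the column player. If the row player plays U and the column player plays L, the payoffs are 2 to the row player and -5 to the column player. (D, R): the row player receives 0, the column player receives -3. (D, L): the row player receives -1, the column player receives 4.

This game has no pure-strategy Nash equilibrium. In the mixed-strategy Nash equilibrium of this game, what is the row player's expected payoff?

In a mixed equilibrium the row player is indifferent between U and D; this condition fixes q.
  the row player's payoff from U: q·(-5) + (1−q)·2 = -7q + 2
  the row player's payoff from D: q·0 + (1−q)·(-1) = q - 1
  -7q + 2 = q - 1  ⇒  -8q = -3  ⇒  q = 3/8.
At equilibrium the row player is indifferent across rows, so the row player's payoff equals the payoff from U: (3/8)·(-5) + (5/8)·2 = -5/8.

-5/8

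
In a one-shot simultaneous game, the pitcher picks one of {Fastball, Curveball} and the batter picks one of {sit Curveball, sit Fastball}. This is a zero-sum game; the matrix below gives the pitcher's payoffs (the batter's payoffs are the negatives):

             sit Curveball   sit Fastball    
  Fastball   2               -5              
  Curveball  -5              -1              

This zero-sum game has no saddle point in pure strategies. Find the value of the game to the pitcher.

In a mixed equilibrium the pitcher is indifferent between Fastball and Curveball; this condition fixes q.
  the pitcher's payoff to Fastball: q·2 + (1−q)·(-5) = 7q - 5
  the pitcher's payoff to Curveball: q·(-5) + (1−q)·(-1) = -4q - 1
  7q - 5 = -4q - 1  ⇒  11q = 4  ⇒  q = 4/11.
The value is the pitcher's expected payoff against this mix (using Fastball): (4/11)·2 + (7/11)·(-5) = -27/11.

v = -27/11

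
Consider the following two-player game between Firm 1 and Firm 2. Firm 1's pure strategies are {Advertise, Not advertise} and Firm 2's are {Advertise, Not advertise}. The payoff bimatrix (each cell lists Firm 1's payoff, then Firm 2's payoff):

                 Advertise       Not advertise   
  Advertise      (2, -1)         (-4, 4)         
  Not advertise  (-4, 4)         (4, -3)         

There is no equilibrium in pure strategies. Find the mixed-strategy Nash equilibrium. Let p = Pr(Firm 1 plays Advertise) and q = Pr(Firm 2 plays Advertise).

Firm 2's indifference between Advertise and Not advertise determines Firm 1's mixing probability p:
  Firm 2's expected payoff from Advertise: p·(-1) + (1−p)·4 = -5p + 4
  Firm 2's expected payoff from Not advertise: p·4 + (1−p)·(-3) = 7p - 3
  -5p + 4 = 7p - 3  ⇒  -12p = -7  ⇒  p = 7/12.
For Firm 1 to be willing to mix, Firm 1 must be indifferent between Advertise and Not advertise, which pins down Firm 2's mix.
  Firm 1's expected payoff from Advertise: q·2 + (1−q)·(-4) = 6q - 4
  Firm 1's expected payoff from Not advertise: q·(-4) + (1−q)·4 = -8q + 4
  6q - 4 = -8q + 4  ⇒  14q = 8  ⇒  q = 4/7.

p = 7/12, q = 4/7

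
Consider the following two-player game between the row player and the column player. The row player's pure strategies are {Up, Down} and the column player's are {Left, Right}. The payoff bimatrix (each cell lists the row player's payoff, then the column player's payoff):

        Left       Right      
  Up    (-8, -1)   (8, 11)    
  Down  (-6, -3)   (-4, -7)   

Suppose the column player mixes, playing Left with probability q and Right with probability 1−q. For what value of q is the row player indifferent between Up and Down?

q = 6/7

The row player's indifference between Up and Down determines the column player's mixing probability q:
  the row player's payoff from Up: q·(-8) + (1−q)·8 = -16q + 8
  the row player's payoff from Down: q·(-6) + (1−q)·(-4) = -2q - 4
  -16q + 8 = -2q - 4  ⇒  -14q = -12  ⇒  q = 6/7.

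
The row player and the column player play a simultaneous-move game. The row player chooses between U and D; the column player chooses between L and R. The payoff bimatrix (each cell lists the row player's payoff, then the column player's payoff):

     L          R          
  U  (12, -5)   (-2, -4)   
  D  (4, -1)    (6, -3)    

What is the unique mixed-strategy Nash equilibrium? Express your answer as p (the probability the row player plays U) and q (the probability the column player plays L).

For the column player to be willing to mix, the column player must be indifferent between L and R, which pins down the row player's mix.
  the column player's payoff from L: p·(-5) + (1−p)·(-1) = -4p - 1
  the column player's payoff from R: p·(-4) + (1−p)·(-3) = -p - 3
  -4p - 1 = -p - 3  ⇒  -3p = -2  ⇒  p = 2/3.
The column player's mix must leave the row player indifferent between U and D.
  the row player's expected payoff from U: q·12 + (1−q)·(-2) = 14q - 2
  the row player's expected payoff from D: q·4 + (1−q)·6 = -2q + 6
  14q - 2 = -2q + 6  ⇒  16q = 8  ⇒  q = 1/2.

p = 2/3, q = 1/2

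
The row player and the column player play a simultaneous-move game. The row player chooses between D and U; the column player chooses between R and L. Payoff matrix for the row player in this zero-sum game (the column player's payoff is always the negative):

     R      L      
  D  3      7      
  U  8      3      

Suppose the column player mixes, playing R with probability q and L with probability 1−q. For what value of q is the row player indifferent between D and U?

q = 4/9

In a mixed equilibrium the row player is indifferent between D and U; this condition fixes q.
  the row player's expected payoff from D: q·3 + (1−q)·7 = -4q + 7
  the row player's expected payoff from U: q·8 + (1−q)·3 = 5q + 3
  -4q + 7 = 5q + 3  ⇒  -9q = -4  ⇒  q = 4/9.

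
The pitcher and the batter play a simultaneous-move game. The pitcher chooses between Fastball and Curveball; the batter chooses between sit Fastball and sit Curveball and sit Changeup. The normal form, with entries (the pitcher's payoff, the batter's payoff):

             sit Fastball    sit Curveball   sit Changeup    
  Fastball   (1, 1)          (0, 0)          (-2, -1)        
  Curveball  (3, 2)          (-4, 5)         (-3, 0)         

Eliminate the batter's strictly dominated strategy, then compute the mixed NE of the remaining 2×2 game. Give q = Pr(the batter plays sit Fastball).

q = 2/3

The batter's strategy sit Changeup is strictly dominated by sit Fastball: 1 > -1 and 2 > 0. Eliminate sit Changeup.
Set the pitcher's expected payoff from Fastball equal to that from Curveball:
  the pitcher's payoff from Fastball: q·1 + (1−q)·0 = q
  the pitcher's payoff from Curveball: q·3 + (1−q)·(-4) = 7q - 4
  q = 7q - 4  ⇒  -6q = -4  ⇒  q = 2/3.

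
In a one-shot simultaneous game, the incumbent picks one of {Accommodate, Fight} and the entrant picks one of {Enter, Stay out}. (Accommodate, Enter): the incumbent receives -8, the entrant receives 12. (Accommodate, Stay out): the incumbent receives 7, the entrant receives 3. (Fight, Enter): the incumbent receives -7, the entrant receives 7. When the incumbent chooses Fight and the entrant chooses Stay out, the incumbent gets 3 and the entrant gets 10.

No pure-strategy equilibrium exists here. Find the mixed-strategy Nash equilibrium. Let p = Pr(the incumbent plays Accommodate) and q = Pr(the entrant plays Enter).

p = 1/4, q = 4/5

Set the entrant's expected payoff from Enter equal to that from Stay out:
  the entrant's payoff to Enter: p·12 + (1−p)·7 = 5p + 7
  the entrant's payoff to Stay out: p·3 + (1−p)·10 = -7p + 10
  5p + 7 = -7p + 10  ⇒  12p = 3  ⇒  p = 1/4.
The incumbent's indifference between Accommodate and Fight determines the entrant's mixing probability q:
  the incumbent's payoff from Accommodate: q·(-8) + (1−q)·7 = -15q + 7
  the incumbent's payoff from Fight: q·(-7) + (1−q)·3 = -10q + 3
  -15q + 7 = -10q + 3  ⇒  -5q = -4  ⇒  q = 4/5.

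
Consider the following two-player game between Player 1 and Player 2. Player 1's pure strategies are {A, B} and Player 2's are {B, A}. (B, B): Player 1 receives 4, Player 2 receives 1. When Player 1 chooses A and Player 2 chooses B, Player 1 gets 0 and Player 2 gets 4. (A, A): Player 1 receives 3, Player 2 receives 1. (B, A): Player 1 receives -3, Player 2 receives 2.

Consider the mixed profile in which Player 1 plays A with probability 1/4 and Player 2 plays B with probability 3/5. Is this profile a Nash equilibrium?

Yes

Check Player 2's indifference given Player 1's mix p = 1/4:
  payoff from B = 7/4; payoff from A = 7/4 — equal.
Check Player 1's indifference given Player 2's mix q = 3/5:
  payoff from A = 6/5; payoff from B = 6/5 — equal.
Both players are indifferent, so neither can profitably deviate.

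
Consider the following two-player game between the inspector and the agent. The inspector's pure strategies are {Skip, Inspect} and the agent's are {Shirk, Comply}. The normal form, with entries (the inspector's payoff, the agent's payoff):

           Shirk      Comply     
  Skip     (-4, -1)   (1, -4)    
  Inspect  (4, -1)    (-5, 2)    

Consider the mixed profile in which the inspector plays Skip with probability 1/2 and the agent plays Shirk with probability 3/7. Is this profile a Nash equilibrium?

Check the agent's indifference given the inspector's mix p = 1/2:
  payoff from Shirk = -1; payoff from Comply = -1 — equal.
Check the inspector's indifference given the agent's mix q = 3/7:
  payoff from Skip = -8/7; payoff from Inspect = -8/7 — equal.
Both players are indifferent, so neither can profitably deviate.

Yes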